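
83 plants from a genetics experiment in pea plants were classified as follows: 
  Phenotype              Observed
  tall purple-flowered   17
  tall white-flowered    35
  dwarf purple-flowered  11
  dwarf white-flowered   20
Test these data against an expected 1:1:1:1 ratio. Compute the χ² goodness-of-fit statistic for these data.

15.072

Expected counts for N = 83 under a 1:1:1:1 ratio (total parts = 4):
  tall purple-flowered: 83 × 1/4 = 20.75
  tall white-flowered: 83 × 1/4 = 20.75
  dwarf purple-flowered: 83 × 1/4 = 20.75
  dwarf white-flowered: 83 × 1/4 = 20.75
χ² = Σ (O − E)² / E
  tall purple-flowered: (17 − 20.75)² / 20.75 = 0.6777
  tall white-flowered: (35 − 20.75)² / 20.75 = 9.7861
  dwarf purple-flowered: (11 − 20.75)² / 20.75 = 4.5813
  dwarf white-flowered: (20 − 20.75)² / 20.75 = 0.0271
χ² = 0.6777 + 9.7861 + 4.5813 + 0.0271 = 15.0722 ≈ 15.072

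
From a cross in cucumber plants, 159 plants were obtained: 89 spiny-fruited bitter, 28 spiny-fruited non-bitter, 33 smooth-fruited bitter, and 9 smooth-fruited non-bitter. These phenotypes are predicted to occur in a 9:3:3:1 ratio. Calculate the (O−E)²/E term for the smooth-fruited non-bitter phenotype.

Total ratio parts = 16. Expected numbers out of 159:
  spiny-fruited bitter: 159 × 9/16 = 89.4375
  spiny-fruited non-bitter: 159 × 3/16 = 29.8125
  smooth-fruited bitter: 159 × 3/16 = 29.8125
  smooth-fruited non-bitter: 159 × 1/16 = 9.9375
Contribution of smooth-fruited non-bitter: (9 − 9.9375)² / 9.9375 = 0.0884

0.088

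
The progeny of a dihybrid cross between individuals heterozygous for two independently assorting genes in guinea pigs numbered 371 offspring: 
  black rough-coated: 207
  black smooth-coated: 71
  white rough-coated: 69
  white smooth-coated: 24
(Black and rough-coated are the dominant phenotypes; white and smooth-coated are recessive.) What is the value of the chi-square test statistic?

0.076

A dihybrid F₂ with independent assortment and complete dominance at both loci gives a 9:3:3:1 phenotypic ratio.
Under the 9:3:3:1 hypothesis (Σ ratio = 16, N = 371):
  black rough-coated: 371 × 9/16 = 208.6875
  black smooth-coated: 371 × 3/16 = 69.5625
  white rough-coated: 371 × 3/16 = 69.5625
  white smooth-coated: 371 × 1/16 = 23.1875
χ² = Σ (O − E)² / E
  black rough-coated: (207 − 208.6875)² / 208.6875 = 0.0136
  black smooth-coated: (71 − 69.5625)² / 69.5625 = 0.0297
  white rough-coated: (69 − 69.5625)² / 69.5625 = 0.0045
  white smooth-coated: (24 − 23.1875)² / 23.1875 = 0.0285
χ² = 0.0136 + 0.0297 + 0.0045 + 0.0285 = 0.0763 ≈ 0.076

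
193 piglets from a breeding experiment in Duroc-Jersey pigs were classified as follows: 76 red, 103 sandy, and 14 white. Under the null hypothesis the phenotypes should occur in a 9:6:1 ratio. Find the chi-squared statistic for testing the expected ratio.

23.037

Under the 9:6:1 hypothesis (Σ ratio = 16, N = 193):
  red: 193 × 9/16 = 108.5625
  sandy: 193 × 6/16 = 72.375
  white: 193 × 1/16 = 12.0625
χ² = Σ (O − E)² / E
  red: (76 − 108.5625)² / 108.5625 = 9.7669
  sandy: (103 − 72.375)² / 72.375 = 12.9588
  white: (14 − 12.0625)² / 12.0625 = 0.3112
χ² = 9.7669 + 12.9588 + 0.3112 = 23.0369 ≈ 23.037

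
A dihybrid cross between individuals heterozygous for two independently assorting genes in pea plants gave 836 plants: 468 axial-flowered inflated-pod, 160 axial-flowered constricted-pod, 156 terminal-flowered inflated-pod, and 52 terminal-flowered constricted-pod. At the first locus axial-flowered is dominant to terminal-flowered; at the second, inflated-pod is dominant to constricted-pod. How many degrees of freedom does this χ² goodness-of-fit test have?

3

A dihybrid F₂ with independent assortment and complete dominance at both loci gives a 9:3:3:1 phenotypic ratio.
A goodness-of-fit test with 4 phenotype classes has df = 4 − 1 = 3.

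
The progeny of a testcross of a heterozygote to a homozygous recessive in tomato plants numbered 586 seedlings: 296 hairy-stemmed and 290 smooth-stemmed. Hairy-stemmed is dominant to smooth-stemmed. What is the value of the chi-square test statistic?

0.061

A testcross of a heterozygote (Aa × aa) gives a 1:1 phenotypic ratio.
Under the 1:1 hypothesis (Σ ratio = 2, N = 586):
  hairy-stemmed: 586 × 1/2 = 293
  smooth-stemmed: 586 × 1/2 = 293
χ² = Σ (O − E)² / E
  hairy-stemmed: (296 − 293)² / 293 = 0.0307
  smooth-stemmed: (290 − 293)² / 293 = 0.0307
χ² = 0.0307 + 0.0307 = 0.0614 ≈ 0.061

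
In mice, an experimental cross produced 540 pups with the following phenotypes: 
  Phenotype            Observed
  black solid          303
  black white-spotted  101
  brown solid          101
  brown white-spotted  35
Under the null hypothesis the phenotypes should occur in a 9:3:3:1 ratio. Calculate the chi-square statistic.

Total ratio parts = 16. Expected numbers out of 540:
  black solid: 540 × 9/16 = 303.75
  black white-spotted: 540 × 3/16 = 101.25
  brown solid: 540 × 3/16 = 101.25
  brown white-spotted: 540 × 1/16 = 33.75
χ² = Σ (O − E)² / E
  black solid: (303 − 303.75)² / 303.75 = 0.0019
  black white-spotted: (101 − 101.25)² / 101.25 = 0.0006
  brown solid: (101 − 101.25)² / 101.25 = 0.0006
  brown white-spotted: (35 − 33.75)² / 33.75 = 0.0463
χ² = 0.0019 + 0.0006 + 0.0006 + 0.0463 = 0.0494 ≈ 0.049

0.049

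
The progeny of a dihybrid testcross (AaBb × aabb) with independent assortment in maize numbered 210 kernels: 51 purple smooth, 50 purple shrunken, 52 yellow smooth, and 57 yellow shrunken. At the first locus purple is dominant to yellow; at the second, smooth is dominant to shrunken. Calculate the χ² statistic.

A dihybrid testcross with independent assortment gives a 1:1:1:1 ratio.
The 1:1:1:1 ratio has 4 parts, so with N = 210 the expected counts are:
  purple smooth: 210 × 1/4 = 52.5
  purple shrunken: 210 × 1/4 = 52.5
  yellow smooth: 210 × 1/4 = 52.5
  yellow shrunken: 210 × 1/4 = 52.5
χ² = Σ (O − E)² / E
  purple smooth: (51 − 52.5)² / 52.5 = 0.0429
  purple shrunken: (50 − 52.5)² / 52.5 = 0.1190
  yellow smooth: (52 − 52.5)² / 52.5 = 0.0048
  yellow shrunken: (57 − 52.5)² / 52.5 = 0.3857
χ² = 0.0429 + 0.1190 + 0.0048 + 0.3857 = 0.5524 ≈ 0.552

0.552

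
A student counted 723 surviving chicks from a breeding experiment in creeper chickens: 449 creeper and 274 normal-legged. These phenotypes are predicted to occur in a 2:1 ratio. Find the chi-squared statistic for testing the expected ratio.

Under the 2:1 hypothesis (Σ ratio = 3, N = 723):
  creeper: 723 × 2/3 = 482
  normal-legged: 723 × 1/3 = 241
χ² = Σ (O − E)² / E
  creeper: (449 − 482)² / 482 = 2.2593
  normal-legged: (274 − 241)² / 241 = 4.5187
χ² = 2.2593 + 4.5187 = 6.778

6.778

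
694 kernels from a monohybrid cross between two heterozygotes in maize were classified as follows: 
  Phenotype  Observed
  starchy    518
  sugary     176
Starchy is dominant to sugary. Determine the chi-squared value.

For a monohybrid cross between heterozygotes with complete dominance, the expected phenotypic ratio is 3:1.
Expected counts for N = 694 under a 3:1 ratio (total parts = 4):
  starchy: 694 × 3/4 = 520.5
  sugary: 694 × 1/4 = 173.5
χ² = Σ (O − E)² / E
  starchy: (518 − 520.5)² / 520.5 = 0.0120
  sugary: (176 − 173.5)² / 173.5 = 0.0360
χ² = 0.0120 + 0.0360 = 0.048

0.048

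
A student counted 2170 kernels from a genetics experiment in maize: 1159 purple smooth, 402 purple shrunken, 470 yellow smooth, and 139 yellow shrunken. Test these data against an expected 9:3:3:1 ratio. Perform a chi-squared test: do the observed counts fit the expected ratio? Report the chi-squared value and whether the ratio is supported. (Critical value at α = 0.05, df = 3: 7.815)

Under the 9:3:3:1 hypothesis (Σ ratio = 16, N = 2170):
  purple smooth: 2170 × 9/16 = 1220.625
  purple shrunken: 2170 × 3/16 = 406.875
  yellow smooth: 2170 × 3/16 = 406.875
  yellow shrunken: 2170 × 1/16 = 135.625
χ² = Σ (O − E)² / E
  purple smooth: (1159 − 1220.625)² / 1220.625 = 3.1112
  purple shrunken: (402 − 406.875)² / 406.875 = 0.0584
  yellow smooth: (470 − 406.875)² / 406.875 = 9.7936
  yellow shrunken: (139 − 135.625)² / 135.625 = 0.0840
χ² = 3.1112 + 0.0584 + 9.7936 + 0.0840 = 13.0472 ≈ 13.047
Degrees of freedom = 4 − 1 = 3; critical value at α = 0.05 is 7.815.
Since 13.047 > 7.815, we reject the null hypothesis — the data do not fit the 9:3:3:1 ratio.

13.047; not consistent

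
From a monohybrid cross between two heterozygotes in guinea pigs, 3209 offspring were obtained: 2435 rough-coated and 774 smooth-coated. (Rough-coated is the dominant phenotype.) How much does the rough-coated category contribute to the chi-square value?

For a monohybrid cross between heterozygotes with complete dominance, the expected phenotypic ratio is 3:1.
The 3:1 ratio has 4 parts, so with N = 3209 the expected counts are:
  rough-coated: 3209 × 3/4 = 2406.75
  smooth-coated: 3209 × 1/4 = 802.25
Contribution of rough-coated: (2435 − 2406.75)² / 2406.75 = 0.3316

0.332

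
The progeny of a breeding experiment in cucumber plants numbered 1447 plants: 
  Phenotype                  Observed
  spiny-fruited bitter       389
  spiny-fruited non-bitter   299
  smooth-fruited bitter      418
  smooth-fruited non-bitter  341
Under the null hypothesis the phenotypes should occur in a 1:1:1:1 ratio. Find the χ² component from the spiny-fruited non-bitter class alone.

10.885

Under the 1:1:1:1 hypothesis (Σ ratio = 4, N = 1447):
  spiny-fruited bitter: 1447 × 1/4 = 361.75
  spiny-fruited non-bitter: 1447 × 1/4 = 361.75
  smooth-fruited bitter: 1447 × 1/4 = 361.75
  smooth-fruited non-bitter: 1447 × 1/4 = 361.75
Contribution of spiny-fruited non-bitter: (299 − 361.75)² / 361.75 = 10.8848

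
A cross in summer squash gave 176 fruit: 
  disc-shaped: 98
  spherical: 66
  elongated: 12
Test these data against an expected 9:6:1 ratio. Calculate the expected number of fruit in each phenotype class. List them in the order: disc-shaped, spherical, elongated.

Total ratio parts = 16. Expected numbers out of 176:
  disc-shaped: 176 × 9/16 = 99
  spherical: 176 × 6/16 = 66
  elongated: 176 × 1/16 = 11

99, 66, 11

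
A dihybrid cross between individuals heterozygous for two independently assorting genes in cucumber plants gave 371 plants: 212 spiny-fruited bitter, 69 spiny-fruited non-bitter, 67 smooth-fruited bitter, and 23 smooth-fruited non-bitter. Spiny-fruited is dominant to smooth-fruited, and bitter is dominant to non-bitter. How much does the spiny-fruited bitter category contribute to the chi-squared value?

A dihybrid F₂ with independent assortment and complete dominance at both loci gives a 9:3:3:1 phenotypic ratio.
Total ratio parts = 16. Expected numbers out of 371:
  spiny-fruited bitter: 371 × 9/16 = 208.6875
  spiny-fruited non-bitter: 371 × 3/16 = 69.5625
  smooth-fruited bitter: 371 × 3/16 = 69.5625
  smooth-fruited non-bitter: 371 × 1/16 = 23.1875
Contribution of spiny-fruited bitter: (212 − 208.6875)² / 208.6875 = 0.0526

0.053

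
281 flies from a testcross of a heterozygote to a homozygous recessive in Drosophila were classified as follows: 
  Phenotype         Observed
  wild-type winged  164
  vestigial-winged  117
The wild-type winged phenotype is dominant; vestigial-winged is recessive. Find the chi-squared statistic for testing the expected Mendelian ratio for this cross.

7.861

A testcross of a heterozygote (Aa × aa) gives a 1:1 phenotypic ratio.
The 1:1 ratio has 2 parts, so with N = 281 the expected counts are:
  wild-type winged: 281 × 1/2 = 140.5
  vestigial-winged: 281 × 1/2 = 140.5
χ² = Σ (O − E)² / E
  wild-type winged: (164 − 140.5)² / 140.5 = 3.9306
  vestigial-winged: (117 − 140.5)² / 140.5 = 3.9306
χ² = 3.9306 + 3.9306 = 7.8612 ≈ 7.861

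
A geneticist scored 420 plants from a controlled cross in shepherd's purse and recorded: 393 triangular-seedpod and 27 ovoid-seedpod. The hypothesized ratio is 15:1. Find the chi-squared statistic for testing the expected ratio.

0.023

Under the 15:1 hypothesis (Σ ratio = 16, N = 420):
  triangular-seedpod: 420 × 15/16 = 393.75
  ovoid-seedpod: 420 × 1/16 = 26.25
χ² = Σ (O − E)² / E
  triangular-seedpod: (393 − 393.75)² / 393.75 = 0.0014
  ovoid-seedpod: (27 − 26.25)² / 26.25 = 0.0214
χ² = 0.0014 + 0.0214 = 0.0228 ≈ 0.023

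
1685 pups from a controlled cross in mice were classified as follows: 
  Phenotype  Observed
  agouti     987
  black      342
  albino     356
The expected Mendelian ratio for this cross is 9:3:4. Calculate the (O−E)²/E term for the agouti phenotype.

Under the 9:3:4 hypothesis (Σ ratio = 16, N = 1685):
  agouti: 1685 × 9/16 = 947.8125
  black: 1685 × 3/16 = 315.9375
  albino: 1685 × 4/16 = 421.25
Contribution of agouti: (987 − 947.8125)² / 947.8125 = 1.6202

1.620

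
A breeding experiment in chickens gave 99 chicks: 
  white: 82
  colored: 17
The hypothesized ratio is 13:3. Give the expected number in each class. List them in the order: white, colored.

Expected counts for N = 99 under a 13:3 ratio (total parts = 16):
  white: 99 × 13/16 = 80.4375
  colored: 99 × 3/16 = 18.5625

80.4375, 18.5625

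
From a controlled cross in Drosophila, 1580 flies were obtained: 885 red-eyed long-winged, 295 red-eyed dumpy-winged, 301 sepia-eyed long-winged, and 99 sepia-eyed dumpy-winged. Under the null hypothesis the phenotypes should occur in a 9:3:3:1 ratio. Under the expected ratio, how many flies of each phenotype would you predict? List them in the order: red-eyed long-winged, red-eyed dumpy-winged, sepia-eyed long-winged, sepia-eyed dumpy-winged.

888.75, 296.25, 296.25, 98.75

Total ratio parts = 16. Expected numbers out of 1580:
  red-eyed long-winged: 1580 × 9/16 = 888.75
  red-eyed dumpy-winged: 1580 × 3/16 = 296.25
  sepia-eyed long-winged: 1580 × 3/16 = 296.25
  sepia-eyed dumpy-winged: 1580 × 1/16 = 98.75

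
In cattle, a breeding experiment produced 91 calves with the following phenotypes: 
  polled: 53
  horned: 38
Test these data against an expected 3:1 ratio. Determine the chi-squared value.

Under the 3:1 hypothesis (Σ ratio = 4, N = 91):
  polled: 91 × 3/4 = 68.25
  horned: 91 × 1/4 = 22.75
χ² = Σ (O − E)² / E
  polled: (53 − 68.25)² / 68.25 = 3.4075
  horned: (38 − 22.75)² / 22.75 = 10.2225
χ² = 3.4075 + 10.2225 = 13.630

13.630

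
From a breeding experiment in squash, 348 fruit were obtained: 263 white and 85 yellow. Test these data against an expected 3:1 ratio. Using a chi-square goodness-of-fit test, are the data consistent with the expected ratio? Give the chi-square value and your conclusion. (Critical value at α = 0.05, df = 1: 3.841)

0.061; consistent

Under the 3:1 hypothesis (Σ ratio = 4, N = 348):
  white: 348 × 3/4 = 261
  yellow: 348 × 1/4 = 87
χ² = Σ (O − E)² / E
  white: (263 − 261)² / 261 = 0.0153
  yellow: (85 − 87)² / 87 = 0.0460
χ² = 0.0153 + 0.0460 = 0.0613 ≈ 0.061
Degrees of freedom = 2 − 1 = 1; critical value at α = 0.05 is 3.841.
Since 0.061 < 3.841, we fail to reject the null hypothesis — the data are consistent with the 3:1 ratio.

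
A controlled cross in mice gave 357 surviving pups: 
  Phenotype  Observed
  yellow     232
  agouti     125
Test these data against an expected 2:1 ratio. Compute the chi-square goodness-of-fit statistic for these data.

0.454

Total ratio parts = 3. Expected numbers out of 357:
  yellow: 357 × 2/3 = 238
  agouti: 357 × 1/3 = 119
χ² = Σ (O − E)² / E
  yellow: (232 − 238)² / 238 = 0.1513
  agouti: (125 − 119)² / 119 = 0.3025
χ² = 0.1513 + 0.3025 = 0.4538 ≈ 0.454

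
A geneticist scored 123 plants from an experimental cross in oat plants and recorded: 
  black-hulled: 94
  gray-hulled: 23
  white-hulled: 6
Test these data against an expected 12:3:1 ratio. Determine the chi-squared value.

Under the 12:3:1 hypothesis (Σ ratio = 16, N = 123):
  black-hulled: 123 × 12/16 = 92.25
  gray-hulled: 123 × 3/16 = 23.0625
  white-hulled: 123 × 1/16 = 7.6875
χ² = Σ (O − E)² / E
  black-hulled: (94 − 92.25)² / 92.25 = 0.0332
  gray-hulled: (23 − 23.0625)² / 23.0625 = 0.0002
  white-hulled: (6 − 7.6875)² / 7.6875 = 0.3704
χ² = 0.0332 + 0.0002 + 0.3704 = 0.4038 ≈ 0.404

0.404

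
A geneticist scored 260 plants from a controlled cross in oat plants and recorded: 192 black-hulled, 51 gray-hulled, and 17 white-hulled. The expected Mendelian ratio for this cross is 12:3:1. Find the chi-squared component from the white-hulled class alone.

0.035

Expected counts for N = 260 under a 12:3:1 ratio (total parts = 16):
  black-hulled: 260 × 12/16 = 195
  gray-hulled: 260 × 3/16 = 48.75
  white-hulled: 260 × 1/16 = 16.25
Contribution of white-hulled: (17 − 16.25)² / 16.25 = 0.0346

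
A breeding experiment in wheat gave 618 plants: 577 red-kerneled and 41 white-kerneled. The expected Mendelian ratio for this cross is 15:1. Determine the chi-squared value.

Total ratio parts = 16. Expected numbers out of 618:
  red-kerneled: 618 × 15/16 = 579.375
  white-kerneled: 618 × 1/16 = 38.625
χ² = Σ (O − E)² / E
  red-kerneled: (577 − 579.375)² / 579.375 = 0.0097
  white-kerneled: (41 − 38.625)² / 38.625 = 0.1460
χ² = 0.0097 + 0.1460 = 0.1557 ≈ 0.156

0.156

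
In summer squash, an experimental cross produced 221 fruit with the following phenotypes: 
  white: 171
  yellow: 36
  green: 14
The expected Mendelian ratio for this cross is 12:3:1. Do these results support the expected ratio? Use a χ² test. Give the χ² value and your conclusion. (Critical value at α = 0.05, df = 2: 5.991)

0.882; consistent

Expected counts for N = 221 under a 12:3:1 ratio (total parts = 16):
  white: 221 × 12/16 = 165.75
  yellow: 221 × 3/16 = 41.4375
  green: 221 × 1/16 = 13.8125
χ² = Σ (O − E)² / E
  white: (171 − 165.75)² / 165.75 = 0.1663
  yellow: (36 − 41.4375)² / 41.4375 = 0.7135
  green: (14 − 13.8125)² / 13.8125 = 0.0025
χ² = 0.1663 + 0.7135 + 0.0025 = 0.8823 ≈ 0.882
Degrees of freedom = 3 − 1 = 2; critical value at α = 0.05 is 5.991.
Since 0.882 < 5.991, we fail to reject the null hypothesis — the data are consistent with the 12:3:1 ratio.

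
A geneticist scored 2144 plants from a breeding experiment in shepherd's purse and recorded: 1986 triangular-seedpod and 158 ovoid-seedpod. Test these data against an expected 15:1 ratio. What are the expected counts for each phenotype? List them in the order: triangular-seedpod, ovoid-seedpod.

Under the 15:1 hypothesis (Σ ratio = 16, N = 2144):
  triangular-seedpod: 2144 × 15/16 = 2010
  ovoid-seedpod: 2144 × 1/16 = 134

2010, 134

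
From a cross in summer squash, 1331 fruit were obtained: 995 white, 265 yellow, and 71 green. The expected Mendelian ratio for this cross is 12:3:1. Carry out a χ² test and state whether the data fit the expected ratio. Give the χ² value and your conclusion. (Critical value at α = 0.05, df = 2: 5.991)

2.751; consistent

Under the 12:3:1 hypothesis (Σ ratio = 16, N = 1331):
  white: 1331 × 12/16 = 998.25
  yellow: 1331 × 3/16 = 249.5625
  green: 1331 × 1/16 = 83.1875
χ² = Σ (O − E)² / E
  white: (995 − 998.25)² / 998.25 = 0.0106
  yellow: (265 − 249.5625)² / 249.5625 = 0.9549
  green: (71 − 83.1875)² / 83.1875 = 1.7855
χ² = 0.0106 + 0.9549 + 1.7855 = 2.751
Degrees of freedom = 3 − 1 = 2; critical value at α = 0.05 is 5.991.
Since 2.751 < 5.991, we fail to reject the null hypothesis — the data are consistent with the 12:3:1 ratio.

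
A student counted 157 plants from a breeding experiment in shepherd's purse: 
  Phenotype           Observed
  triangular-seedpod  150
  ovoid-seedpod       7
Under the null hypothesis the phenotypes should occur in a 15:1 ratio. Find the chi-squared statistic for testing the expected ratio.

The 15:1 ratio has 16 parts, so with N = 157 the expected counts are:
  triangular-seedpod: 157 × 15/16 = 147.1875
  ovoid-seedpod: 157 × 1/16 = 9.8125
χ² = Σ (O − E)² / E
  triangular-seedpod: (150 − 147.1875)² / 147.1875 = 0.0537
  ovoid-seedpod: (7 − 9.8125)² / 9.8125 = 0.8061
χ² = 0.0537 + 0.8061 = 0.8598 ≈ 0.860

0.860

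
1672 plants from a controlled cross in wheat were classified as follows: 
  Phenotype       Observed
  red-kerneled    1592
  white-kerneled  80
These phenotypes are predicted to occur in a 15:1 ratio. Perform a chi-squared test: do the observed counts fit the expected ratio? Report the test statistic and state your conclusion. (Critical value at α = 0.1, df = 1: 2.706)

Under the 15:1 hypothesis (Σ ratio = 16, N = 1672):
  red-kerneled: 1672 × 15/16 = 1567.5
  white-kerneled: 1672 × 1/16 = 104.5
χ² = Σ (O − E)² / E
  red-kerneled: (1592 − 1567.5)² / 1567.5 = 0.3829
  white-kerneled: (80 − 104.5)² / 104.5 = 5.7440
χ² = 0.3829 + 5.7440 = 6.1269 ≈ 6.127
Degrees of freedom = 2 − 1 = 1; critical value at α = 0.1 is 2.706.
Since 6.127 > 2.706, we reject the null hypothesis — the data do not fit the 15:1 ratio.

6.127; not consistent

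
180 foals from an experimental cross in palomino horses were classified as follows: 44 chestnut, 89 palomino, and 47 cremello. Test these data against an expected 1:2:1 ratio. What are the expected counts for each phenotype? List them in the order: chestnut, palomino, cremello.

45, 90, 45

Total ratio parts = 4. Expected numbers out of 180:
  chestnut: 180 × 1/4 = 45
  palomino: 180 × 2/4 = 90
  cremello: 180 × 1/4 = 45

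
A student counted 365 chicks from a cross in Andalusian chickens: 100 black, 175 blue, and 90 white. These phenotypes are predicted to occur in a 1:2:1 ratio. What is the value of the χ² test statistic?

1.164

Under the 1:2:1 hypothesis (Σ ratio = 4, N = 365):
  black: 365 × 1/4 = 91.25
  blue: 365 × 2/4 = 182.5
  white: 365 × 1/4 = 91.25
χ² = Σ (O − E)² / E
  black: (100 − 91.25)² / 91.25 = 0.8390
  blue: (175 − 182.5)² / 182.5 = 0.3082
  white: (90 − 91.25)² / 91.25 = 0.0171
χ² = 0.8390 + 0.3082 + 0.0171 = 1.1643 ≈ 1.164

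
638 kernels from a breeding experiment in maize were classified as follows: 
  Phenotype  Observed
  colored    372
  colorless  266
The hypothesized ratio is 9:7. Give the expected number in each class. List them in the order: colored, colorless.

Expected counts for N = 638 under a 9:7 ratio (total parts = 16):
  colored: 638 × 9/16 = 358.875
  colorless: 638 × 7/16 = 279.125

358.875, 279.125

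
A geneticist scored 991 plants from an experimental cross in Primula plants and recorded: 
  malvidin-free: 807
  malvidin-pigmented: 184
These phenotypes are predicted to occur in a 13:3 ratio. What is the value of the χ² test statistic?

Under the 13:3 hypothesis (Σ ratio = 16, N = 991):
  malvidin-free: 991 × 13/16 = 805.1875
  malvidin-pigmented: 991 × 3/16 = 185.8125
χ² = Σ (O − E)² / E
  malvidin-free: (807 − 805.1875)² / 805.1875 = 0.0041
  malvidin-pigmented: (184 − 185.8125)² / 185.8125 = 0.0177
χ² = 0.0041 + 0.0177 = 0.0218 ≈ 0.022

0.022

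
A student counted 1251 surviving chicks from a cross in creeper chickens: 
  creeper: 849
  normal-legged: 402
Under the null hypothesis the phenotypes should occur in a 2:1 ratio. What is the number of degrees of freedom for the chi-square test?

1

A goodness-of-fit test with 2 phenotype classes has df = 2 − 1 = 1.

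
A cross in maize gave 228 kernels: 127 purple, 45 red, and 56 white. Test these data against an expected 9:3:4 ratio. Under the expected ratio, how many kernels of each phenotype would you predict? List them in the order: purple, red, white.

128.25, 42.75, 57

Expected counts for N = 228 under a 9:3:4 ratio (total parts = 16):
  purple: 228 × 9/16 = 128.25
  red: 228 × 3/16 = 42.75
  white: 228 × 4/16 = 57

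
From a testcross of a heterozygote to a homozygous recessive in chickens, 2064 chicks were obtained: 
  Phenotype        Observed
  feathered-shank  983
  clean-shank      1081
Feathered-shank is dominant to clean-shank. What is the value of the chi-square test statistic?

4.653

A testcross of a heterozygote (Aa × aa) gives a 1:1 phenotypic ratio.
Under the 1:1 hypothesis (Σ ratio = 2, N = 2064):
  feathered-shank: 2064 × 1/2 = 1032
  clean-shank: 2064 × 1/2 = 1032
χ² = Σ (O − E)² / E
  feathered-shank: (983 − 1032)² / 1032 = 2.3266
  clean-shank: (1081 − 1032)² / 1032 = 2.3266
χ² = 2.3266 + 2.3266 = 4.6532 ≈ 4.653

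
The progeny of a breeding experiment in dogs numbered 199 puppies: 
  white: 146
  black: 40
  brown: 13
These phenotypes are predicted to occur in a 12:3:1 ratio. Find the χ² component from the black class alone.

0.194

Under the 12:3:1 hypothesis (Σ ratio = 16, N = 199):
  white: 199 × 12/16 = 149.25
  black: 199 × 3/16 = 37.3125
  brown: 199 × 1/16 = 12.4375
Contribution of black: (40 − 37.3125)² / 37.3125 = 0.1936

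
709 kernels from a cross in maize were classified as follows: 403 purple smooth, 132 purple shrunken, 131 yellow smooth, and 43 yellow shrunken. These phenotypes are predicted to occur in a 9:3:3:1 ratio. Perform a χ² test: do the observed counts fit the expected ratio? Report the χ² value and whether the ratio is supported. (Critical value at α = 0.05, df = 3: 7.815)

0.118; consistent

Expected counts for N = 709 under a 9:3:3:1 ratio (total parts = 16):
  purple smooth: 709 × 9/16 = 398.8125
  purple shrunken: 709 × 3/16 = 132.9375
  yellow smooth: 709 × 3/16 = 132.9375
  yellow shrunken: 709 × 1/16 = 44.3125
χ² = Σ (O − E)² / E
  purple smooth: (403 − 398.8125)² / 398.8125 = 0.0440
  purple shrunken: (132 − 132.9375)² / 132.9375 = 0.0066
  yellow smooth: (131 − 132.9375)² / 132.9375 = 0.0282
  yellow shrunken: (43 − 44.3125)² / 44.3125 = 0.0389
χ² = 0.0440 + 0.0066 + 0.0282 + 0.0389 = 0.1177 ≈ 0.118
Degrees of freedom = 4 − 1 = 3; critical value at α = 0.05 is 7.815.
Since 0.118 < 7.815, we fail to reject the null hypothesis — the data are consistent with the 9:3:3:1 ratio.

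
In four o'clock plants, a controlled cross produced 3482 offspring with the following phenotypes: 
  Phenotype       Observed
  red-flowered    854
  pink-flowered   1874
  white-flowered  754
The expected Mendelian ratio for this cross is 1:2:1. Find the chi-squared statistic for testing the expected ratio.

Expected counts for N = 3482 under a 1:2:1 ratio (total parts = 4):
  red-flowered: 3482 × 1/4 = 870.5
  pink-flowered: 3482 × 2/4 = 1741
  white-flowered: 3482 × 1/4 = 870.5
χ² = Σ (O − E)² / E
  red-flowered: (854 − 870.5)² / 870.5 = 0.3128
  pink-flowered: (1874 − 1741)² / 1741 = 10.1603
  white-flowered: (754 − 870.5)² / 870.5 = 15.5913
χ² = 0.3128 + 10.1603 + 15.5913 = 26.0644 ≈ 26.064

26.064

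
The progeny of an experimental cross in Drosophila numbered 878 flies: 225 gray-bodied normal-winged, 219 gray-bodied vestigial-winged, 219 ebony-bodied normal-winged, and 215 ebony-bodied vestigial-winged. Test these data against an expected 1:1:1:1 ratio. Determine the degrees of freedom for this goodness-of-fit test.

3

A goodness-of-fit test with 4 phenotype classes has df = 4 − 1 = 3.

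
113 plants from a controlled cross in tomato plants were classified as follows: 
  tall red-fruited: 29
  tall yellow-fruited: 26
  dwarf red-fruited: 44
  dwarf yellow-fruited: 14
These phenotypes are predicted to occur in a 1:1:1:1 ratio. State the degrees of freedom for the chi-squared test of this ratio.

A goodness-of-fit test with 4 phenotype classes has df = 4 − 1 = 3.

3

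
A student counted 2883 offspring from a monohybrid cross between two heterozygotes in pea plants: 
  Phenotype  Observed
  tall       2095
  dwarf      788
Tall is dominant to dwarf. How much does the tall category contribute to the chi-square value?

2.092

For a monohybrid cross between heterozygotes with complete dominance, the expected phenotypic ratio is 3:1.
Total ratio parts = 4. Expected numbers out of 2883:
  tall: 2883 × 3/4 = 2162.25
  dwarf: 2883 × 1/4 = 720.75
Contribution of tall: (2095 − 2162.25)² / 2162.25 = 2.0916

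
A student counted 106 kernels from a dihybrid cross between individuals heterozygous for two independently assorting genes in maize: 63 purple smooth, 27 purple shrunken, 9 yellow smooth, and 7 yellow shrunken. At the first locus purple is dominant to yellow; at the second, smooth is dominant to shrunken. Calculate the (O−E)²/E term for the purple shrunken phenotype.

2.554

A dihybrid F₂ with independent assortment and complete dominance at both loci gives a 9:3:3:1 phenotypic ratio.
The 9:3:3:1 ratio has 16 parts, so with N = 106 the expected counts are:
  purple smooth: 106 × 9/16 = 59.625
  purple shrunken: 106 × 3/16 = 19.875
  yellow smooth: 106 × 3/16 = 19.875
  yellow shrunken: 106 × 1/16 = 6.625
Contribution of purple shrunken: (27 − 19.875)² / 19.875 = 2.5542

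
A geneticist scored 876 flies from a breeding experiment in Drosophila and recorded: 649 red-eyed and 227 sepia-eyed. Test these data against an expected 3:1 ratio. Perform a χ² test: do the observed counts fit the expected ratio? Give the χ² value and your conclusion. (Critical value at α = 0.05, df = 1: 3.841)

Expected counts for N = 876 under a 3:1 ratio (total parts = 4):
  red-eyed: 876 × 3/4 = 657
  sepia-eyed: 876 × 1/4 = 219
χ² = Σ (O − E)² / E
  red-eyed: (649 − 657)² / 657 = 0.0974
  sepia-eyed: (227 − 219)² / 219 = 0.2922
χ² = 0.0974 + 0.2922 = 0.3896 ≈ 0.390
Degrees of freedom = 2 − 1 = 1; critical value at α = 0.05 is 3.841.
Since 0.390 < 3.841, we fail to reject the null hypothesis — the data are consistent with the 3:1 ratio.

0.390; consistent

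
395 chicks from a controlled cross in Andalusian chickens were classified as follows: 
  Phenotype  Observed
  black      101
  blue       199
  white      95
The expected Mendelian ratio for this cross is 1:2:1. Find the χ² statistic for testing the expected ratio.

0.205

Total ratio parts = 4. Expected numbers out of 395:
  black: 395 × 1/4 = 98.75
  blue: 395 × 2/4 = 197.5
  white: 395 × 1/4 = 98.75
χ² = Σ (O − E)² / E
  black: (101 − 98.75)² / 98.75 = 0.0513
  blue: (199 − 197.5)² / 197.5 = 0.0114
  white: (95 − 98.75)² / 98.75 = 0.1424
χ² = 0.0513 + 0.0114 + 0.1424 = 0.2051 ≈ 0.205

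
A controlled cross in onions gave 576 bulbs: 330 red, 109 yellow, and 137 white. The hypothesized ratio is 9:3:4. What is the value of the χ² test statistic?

0.461

Under the 9:3:4 hypothesis (Σ ratio = 16, N = 576):
  red: 576 × 9/16 = 324
  yellow: 576 × 3/16 = 108
  white: 576 × 4/16 = 144
χ² = Σ (O − E)² / E
  red: (330 − 324)² / 324 = 0.1111
  yellow: (109 − 108)² / 108 = 0.0093
  white: (137 − 144)² / 144 = 0.3403
χ² = 0.1111 + 0.0093 + 0.3403 = 0.4607 ≈ 0.461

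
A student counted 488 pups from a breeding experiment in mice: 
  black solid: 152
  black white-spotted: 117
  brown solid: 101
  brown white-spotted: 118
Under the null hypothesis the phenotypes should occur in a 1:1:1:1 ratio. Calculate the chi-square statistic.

The 1:1:1:1 ratio has 4 parts, so with N = 488 the expected counts are:
  black solid: 488 × 1/4 = 122
  black white-spotted: 488 × 1/4 = 122
  brown solid: 488 × 1/4 = 122
  brown white-spotted: 488 × 1/4 = 122
χ² = Σ (O − E)² / E
  black solid: (152 − 122)² / 122 = 7.3770
  black white-spotted: (117 − 122)² / 122 = 0.2049
  brown solid: (101 − 122)² / 122 = 3.6148
  brown white-spotted: (118 − 122)² / 122 = 0.1311
χ² = 7.3770 + 0.2049 + 3.6148 + 0.1311 = 11.3278 ≈ 11.328

11.328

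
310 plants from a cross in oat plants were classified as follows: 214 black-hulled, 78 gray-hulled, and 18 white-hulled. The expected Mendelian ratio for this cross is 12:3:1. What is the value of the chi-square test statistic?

8.366

Under the 12:3:1 hypothesis (Σ ratio = 16, N = 310):
  black-hulled: 310 × 12/16 = 232.5
  gray-hulled: 310 × 3/16 = 58.125
  white-hulled: 310 × 1/16 = 19.375
χ² = Σ (O − E)² / E
  black-hulled: (214 − 232.5)² / 232.5 = 1.4720
  gray-hulled: (78 − 58.125)² / 58.125 = 6.7960
  white-hulled: (18 − 19.375)² / 19.375 = 0.0976
χ² = 1.4720 + 6.7960 + 0.0976 = 8.3656 ≈ 8.366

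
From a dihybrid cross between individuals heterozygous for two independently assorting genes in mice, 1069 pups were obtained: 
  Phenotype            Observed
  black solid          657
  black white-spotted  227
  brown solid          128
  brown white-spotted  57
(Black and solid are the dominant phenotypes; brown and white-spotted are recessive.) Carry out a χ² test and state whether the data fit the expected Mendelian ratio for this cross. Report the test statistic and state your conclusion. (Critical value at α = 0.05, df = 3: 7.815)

A dihybrid F₂ with independent assortment and complete dominance at both loci gives a 9:3:3:1 phenotypic ratio.
Total ratio parts = 16. Expected numbers out of 1069:
  black solid: 1069 × 9/16 = 601.3125
  black white-spotted: 1069 × 3/16 = 200.4375
  brown solid: 1069 × 3/16 = 200.4375
  brown white-spotted: 1069 × 1/16 = 66.8125
χ² = Σ (O − E)² / E
  black solid: (657 − 601.3125)² / 601.3125 = 5.1572
  black white-spotted: (227 − 200.4375)² / 200.4375 = 3.5201
  brown solid: (128 − 200.4375)² / 200.4375 = 26.1787
  brown white-spotted: (57 − 66.8125)² / 66.8125 = 1.4411
χ² = 5.1572 + 3.5201 + 26.1787 + 1.4411 = 36.2971 ≈ 36.297
Degrees of freedom = 4 − 1 = 3; critical value at α = 0.05 is 7.815.
Since 36.297 > 7.815, we reject the null hypothesis — the data do not fit the 9:3:3:1 ratio.

36.297; not consistent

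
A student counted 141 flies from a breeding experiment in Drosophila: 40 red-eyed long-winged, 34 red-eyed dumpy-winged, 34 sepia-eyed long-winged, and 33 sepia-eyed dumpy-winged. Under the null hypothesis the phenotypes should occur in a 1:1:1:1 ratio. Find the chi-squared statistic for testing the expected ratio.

0.872

Total ratio parts = 4. Expected numbers out of 141:
  red-eyed long-winged: 141 × 1/4 = 35.25
  red-eyed dumpy-winged: 141 × 1/4 = 35.25
  sepia-eyed long-winged: 141 × 1/4 = 35.25
  sepia-eyed dumpy-winged: 141 × 1/4 = 35.25
χ² = Σ (O − E)² / E
  red-eyed long-winged: (40 − 35.25)² / 35.25 = 0.6401
  red-eyed dumpy-winged: (34 − 35.25)² / 35.25 = 0.0443
  sepia-eyed long-winged: (34 − 35.25)² / 35.25 = 0.0443
  sepia-eyed dumpy-winged: (33 − 35.25)² / 35.25 = 0.1436
χ² = 0.6401 + 0.0443 + 0.0443 + 0.1436 = 0.8723 ≈ 0.872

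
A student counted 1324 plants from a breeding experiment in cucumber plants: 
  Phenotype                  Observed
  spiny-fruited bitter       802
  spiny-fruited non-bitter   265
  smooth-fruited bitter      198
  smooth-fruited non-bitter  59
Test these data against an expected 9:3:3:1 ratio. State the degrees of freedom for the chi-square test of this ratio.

3

A goodness-of-fit test with 4 phenotype classes has df = 4 − 1 = 3.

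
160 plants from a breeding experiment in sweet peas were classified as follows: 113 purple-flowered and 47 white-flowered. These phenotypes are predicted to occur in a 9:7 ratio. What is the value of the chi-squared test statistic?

13.435

Under the 9:7 hypothesis (Σ ratio = 16, N = 160):
  purple-flowered: 160 × 9/16 = 90
  white-flowered: 160 × 7/16 = 70
χ² = Σ (O − E)² / E
  purple-flowered: (113 − 90)² / 90 = 5.8778
  white-flowered: (47 − 70)² / 70 = 7.5571
χ² = 5.8778 + 7.5571 = 13.4349 ≈ 13.435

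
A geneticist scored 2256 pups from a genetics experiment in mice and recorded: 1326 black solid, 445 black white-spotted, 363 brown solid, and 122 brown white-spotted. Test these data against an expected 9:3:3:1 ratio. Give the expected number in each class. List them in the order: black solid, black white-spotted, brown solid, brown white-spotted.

The 9:3:3:1 ratio has 16 parts, so with N = 2256 the expected counts are:
  black solid: 2256 × 9/16 = 1269
  black white-spotted: 2256 × 3/16 = 423
  brown solid: 2256 × 3/16 = 423
  brown white-spotted: 2256 × 1/16 = 141

1269, 423, 423, 141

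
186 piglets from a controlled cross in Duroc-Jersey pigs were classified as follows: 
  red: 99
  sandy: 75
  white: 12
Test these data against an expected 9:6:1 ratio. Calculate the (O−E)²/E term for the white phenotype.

0.012

Total ratio parts = 16. Expected numbers out of 186:
  red: 186 × 9/16 = 104.625
  sandy: 186 × 6/16 = 69.75
  white: 186 × 1/16 = 11.625
Contribution of white: (12 − 11.625)² / 11.625 = 0.0121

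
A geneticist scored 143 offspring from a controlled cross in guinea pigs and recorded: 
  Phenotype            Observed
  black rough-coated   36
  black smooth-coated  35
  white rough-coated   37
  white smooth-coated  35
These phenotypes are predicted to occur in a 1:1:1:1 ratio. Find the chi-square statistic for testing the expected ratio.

Expected counts for N = 143 under a 1:1:1:1 ratio (total parts = 4):
  black rough-coated: 143 × 1/4 = 35.75
  black smooth-coated: 143 × 1/4 = 35.75
  white rough-coated: 143 × 1/4 = 35.75
  white smooth-coated: 143 × 1/4 = 35.75
χ² = Σ (O − E)² / E
  black rough-coated: (36 − 35.75)² / 35.75 = 0.0017
  black smooth-coated: (35 − 35.75)² / 35.75 = 0.0157
  white rough-coated: (37 − 35.75)² / 35.75 = 0.0437
  white smooth-coated: (35 − 35.75)² / 35.75 = 0.0157
χ² = 0.0017 + 0.0157 + 0.0437 + 0.0157 = 0.0768 ≈ 0.077

0.077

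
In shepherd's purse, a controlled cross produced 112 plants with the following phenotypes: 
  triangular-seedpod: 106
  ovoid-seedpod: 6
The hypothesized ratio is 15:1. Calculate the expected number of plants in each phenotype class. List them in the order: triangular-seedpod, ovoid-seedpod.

105, 7

Under the 15:1 hypothesis (Σ ratio = 16, N = 112):
  triangular-seedpod: 112 × 15/16 = 105
  ovoid-seedpod: 112 × 1/16 = 7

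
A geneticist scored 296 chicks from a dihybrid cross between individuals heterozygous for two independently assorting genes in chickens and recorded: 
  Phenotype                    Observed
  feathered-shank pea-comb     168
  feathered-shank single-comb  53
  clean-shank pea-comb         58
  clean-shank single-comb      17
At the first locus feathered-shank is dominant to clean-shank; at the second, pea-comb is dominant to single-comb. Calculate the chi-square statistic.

0.360

A dihybrid F₂ with independent assortment and complete dominance at both loci gives a 9:3:3:1 phenotypic ratio.
Under the 9:3:3:1 hypothesis (Σ ratio = 16, N = 296):
  feathered-shank pea-comb: 296 × 9/16 = 166.5
  feathered-shank single-comb: 296 × 3/16 = 55.5
  clean-shank pea-comb: 296 × 3/16 = 55.5
  clean-shank single-comb: 296 × 1/16 = 18.5
χ² = Σ (O − E)² / E
  feathered-shank pea-comb: (168 − 166.5)² / 166.5 = 0.0135
  feathered-shank single-comb: (53 − 55.5)² / 55.5 = 0.1126
  clean-shank pea-comb: (58 − 55.5)² / 55.5 = 0.1126
  clean-shank single-comb: (17 − 18.5)² / 18.5 = 0.1216
χ² = 0.0135 + 0.1126 + 0.1126 + 0.1216 = 0.3603 ≈ 0.360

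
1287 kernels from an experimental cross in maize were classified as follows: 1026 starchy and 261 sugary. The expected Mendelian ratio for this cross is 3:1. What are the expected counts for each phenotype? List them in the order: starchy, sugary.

965.25, 321.75

Total ratio parts = 4. Expected numbers out of 1287:
  starchy: 1287 × 3/4 = 965.25
  sugary: 1287 × 1/4 = 321.75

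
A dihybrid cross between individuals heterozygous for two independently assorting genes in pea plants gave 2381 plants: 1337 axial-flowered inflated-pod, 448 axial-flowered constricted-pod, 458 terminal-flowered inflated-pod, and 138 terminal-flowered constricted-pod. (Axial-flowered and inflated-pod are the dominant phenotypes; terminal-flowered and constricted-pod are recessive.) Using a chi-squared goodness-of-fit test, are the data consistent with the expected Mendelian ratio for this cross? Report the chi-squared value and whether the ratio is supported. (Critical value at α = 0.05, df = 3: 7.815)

1.095; consistent

A dihybrid F₂ with independent assortment and complete dominance at both loci gives a 9:3:3:1 phenotypic ratio.
The 9:3:3:1 ratio has 16 parts, so with N = 2381 the expected counts are:
  axial-flowered inflated-pod: 2381 × 9/16 = 1339.3125
  axial-flowered constricted-pod: 2381 × 3/16 = 446.4375
  terminal-flowered inflated-pod: 2381 × 3/16 = 446.4375
  terminal-flowered constricted-pod: 2381 × 1/16 = 148.8125
χ² = Σ (O − E)² / E
  axial-flowered inflated-pod: (1337 − 1339.3125)² / 1339.3125 = 0.0040
  axial-flowered constricted-pod: (448 − 446.4375)² / 446.4375 = 0.0055
  terminal-flowered inflated-pod: (458 − 446.4375)² / 446.4375 = 0.2995
  terminal-flowered constricted-pod: (138 − 148.8125)² / 148.8125 = 0.7856
χ² = 0.0040 + 0.0055 + 0.2995 + 0.7856 = 1.0946 ≈ 1.095
Degrees of freedom = 4 − 1 = 3; critical value at α = 0.05 is 7.815.
Since 1.095 < 7.815, we fail to reject the null hypothesis — the data are consistent with the 9:3:3:1 ratio.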